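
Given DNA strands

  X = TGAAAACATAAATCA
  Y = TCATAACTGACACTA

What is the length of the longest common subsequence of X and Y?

Match T at X[1]=Y[1], A at X[3]=Y[3], A at X[5]=Y[5], A at X[6]=Y[6], C at X[7]=Y[7], T at X[9]=Y[8], A at X[10]=Y[10], A at X[11]=Y[12], T at X[13]=Y[14], A at X[15]=Y[15] — 10 bases in the same relative order in both. dp[15][15] = 10 confirms this is the maximum.

10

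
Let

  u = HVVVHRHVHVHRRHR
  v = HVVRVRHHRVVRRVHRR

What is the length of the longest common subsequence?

12

Match H (u #1, v #1), V (u #2, v #2), V (u #3, v #3), V (u #4, v #5), H (u #5, v #8), R (u #6, v #9), V (u #8, v #10), V (u #10, v #11), R (u #12, v #12), R (u #13, v #13), H (u #14, v #15), R (u #15, v #17) — 12 characters in the same relative order in both. Since dp[15][17] = 12, nothing longer is possible.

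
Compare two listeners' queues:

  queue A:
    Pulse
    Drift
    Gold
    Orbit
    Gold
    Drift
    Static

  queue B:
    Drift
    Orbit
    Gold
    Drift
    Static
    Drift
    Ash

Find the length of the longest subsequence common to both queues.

Match Drift at queue A[2]=queue B[1], then Orbit at queue A[4]=queue B[2], then Gold at queue A[5]=queue B[3], then Drift at queue A[6]=queue B[4], then Static at queue A[7]=queue B[5] — 5 songs in the same relative order in both, and the DP table's final entry dp[7][7] is also 5, so no common subsequence is longer.

5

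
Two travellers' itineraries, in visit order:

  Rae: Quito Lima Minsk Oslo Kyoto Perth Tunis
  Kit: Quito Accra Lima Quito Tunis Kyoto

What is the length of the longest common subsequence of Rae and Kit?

Match Quito at Rae[1]=Kit[1] → Lima at Rae[2]=Kit[3] → Kyoto at Rae[5]=Kit[6] — 3 stops in the same relative order in both. The LCS DP gives dp[7][6] = 3, so this is optimal.

3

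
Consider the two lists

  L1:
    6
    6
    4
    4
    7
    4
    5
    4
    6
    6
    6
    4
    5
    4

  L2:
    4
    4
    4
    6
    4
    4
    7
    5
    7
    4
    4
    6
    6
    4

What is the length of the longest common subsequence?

One common subsequence of length 9: 6 at L1[2]=L2[4] → 4 at L1[3]=L2[5] → 4 at L1[4]=L2[6] → 7 at L1[5]=L2[9] → 4 at L1[6]=L2[10] → 4 at L1[8]=L2[11] → 6 at L1[10]=L2[12] → 6 at L1[11]=L2[13] → 4 at L1[14]=L2[14]. The LCS DP gives dp[14][14] = 9, so this is optimal.

9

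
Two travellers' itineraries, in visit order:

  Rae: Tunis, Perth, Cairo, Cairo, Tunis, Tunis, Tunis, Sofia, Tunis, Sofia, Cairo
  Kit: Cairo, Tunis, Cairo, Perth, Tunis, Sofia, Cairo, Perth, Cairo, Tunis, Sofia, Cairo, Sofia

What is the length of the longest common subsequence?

7

Pick Tunis [1,2], then Perth [2,4], then Cairo [3,7], then Cairo [4,9], then Tunis [7,10], then Sofia [8,11], then Sofia [10,13]; all 7 stops appear in both, in order, and the DP table's final entry dp[11][13] is also 7, so no common subsequence is longer.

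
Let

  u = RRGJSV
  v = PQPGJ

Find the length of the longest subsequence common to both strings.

2

Match G at u[3]=v[4] → J at u[4]=v[5] — 2 characters in the same relative order in both. Since dp[6][5] = 2, nothing longer is possible.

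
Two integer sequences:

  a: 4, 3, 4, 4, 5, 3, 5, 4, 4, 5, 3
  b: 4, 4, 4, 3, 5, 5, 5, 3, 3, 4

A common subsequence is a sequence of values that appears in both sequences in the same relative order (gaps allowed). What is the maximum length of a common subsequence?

One common subsequence of length 7: 4 (a #1, b #1) → 4 (a #3, b #2) → 4 (a #4, b #3) → 5 (a #5, b #5) → 5 (a #7, b #6) → 5 (a #10, b #7) → 3 (a #11, b #9), and the DP table's final entry dp[11][10] is also 7, so no common subsequence is longer.

7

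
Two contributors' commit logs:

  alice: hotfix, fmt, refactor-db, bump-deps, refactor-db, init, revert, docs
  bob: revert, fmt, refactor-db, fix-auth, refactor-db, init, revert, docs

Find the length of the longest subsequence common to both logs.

6

Match fmt (alice #2, bob #2) → refactor-db (alice #3, bob #3) → refactor-db (alice #5, bob #5) → init (alice #6, bob #6) → revert (alice #7, bob #7) → docs (alice #8, bob #8) — 6 commits in the same relative order in both. dp[8][8] = 6 confirms this is the maximum.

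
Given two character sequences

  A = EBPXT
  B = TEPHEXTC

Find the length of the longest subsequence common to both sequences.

4

Pick E (A #1, B #2), then P (A #3, B #3), then X (A #4, B #6), then T (A #5, B #7); all 4 characters appear in both, in order. Since dp[5][8] = 4, nothing longer is possible.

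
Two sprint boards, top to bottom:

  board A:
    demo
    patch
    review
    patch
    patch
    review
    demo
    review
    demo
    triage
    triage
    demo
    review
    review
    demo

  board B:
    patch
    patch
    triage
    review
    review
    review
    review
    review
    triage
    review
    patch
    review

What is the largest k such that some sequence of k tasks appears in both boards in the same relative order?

Match patch at board A[2]=board B[2], review at board A[3]=board B[6], review at board A[6]=board B[7], review at board A[8]=board B[8], triage at board A[11]=board B[9], review at board A[13]=board B[10], review at board A[14]=board B[12] — 7 tasks in the same relative order in both. Since dp[15][12] = 7, nothing longer is possible.

7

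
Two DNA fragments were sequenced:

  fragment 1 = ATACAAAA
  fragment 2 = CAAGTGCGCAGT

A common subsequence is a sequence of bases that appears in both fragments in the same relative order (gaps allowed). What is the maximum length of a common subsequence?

Let dp[i][j] be the LCS length of the first i bases of fragment 1 and the first j bases of fragment 2. dp[i][j] = dp[i-1][j-1]+1 when the i-th and j-th bases match, else max(dp[i-1][j], dp[i][j-1]).
    ·  C  A  A  G  T  G  C  G  C  A  G  T
 ·  0  0  0  0  0  0  0  0  0  0  0  0  0
 A  0  0  1  1  1  1  1  1  1  1  1  1  1
 T  0  0  1  1  1  2  2  2  2  2  2  2  2
 A  0  0  1  2  2  2  2  2  2  2  3  3  3
 C  0  1  1  2  2  2  2  3  3  3  3  3  3
 A  0  1  2  2  2  2  2  3  3  3  4  4  4
 A  0  1  2  3  3  3  3  3  3  3  4  4  4
 A  0  1  2  3  3  3  3  3  3  3  4  4  4
 A  0  1  2  3  3  3  3  3  3  3  4  4  4
dp[8][12] = 4. One LCS (by backtracking along matches): ATCA.

4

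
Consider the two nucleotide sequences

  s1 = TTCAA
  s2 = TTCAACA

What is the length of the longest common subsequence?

5

Let dp[i][j] be the LCS length of the first i bases of s1 and the first j bases of s2. dp[i][j] = dp[i-1][j-1]+1 when the i-th and j-th bases match, else max(dp[i-1][j], dp[i][j-1]).
    ·  T  T  C  A  A  C  A
 ·  0  0  0  0  0  0  0  0
 T  0  1  1  1  1  1  1  1
 T  0  1  2  2  2  2  2  2
 C  0  1  2  3  3  3  3  3
 A  0  1  2  3  4  4  4  4
 A  0  1  2  3  4  5  5  5
dp[5][7] = 5. One LCS (by backtracking along matches): TTCAA.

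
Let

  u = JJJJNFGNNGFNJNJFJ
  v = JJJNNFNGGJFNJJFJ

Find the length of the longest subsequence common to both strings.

Pick J at u[1]=v[1] → J at u[2]=v[2] → J at u[3]=v[3] → N at u[5]=v[5] → F at u[6]=v[6] → G at u[7]=v[8] → G at u[10]=v[9] → F at u[11]=v[11] → N at u[12]=v[12] → J at u[13]=v[13] → J at u[15]=v[14] → F at u[16]=v[15] → J at u[17]=v[16]; all 13 characters appear in both, in order. Since dp[17][16] = 13, nothing longer is possible.

13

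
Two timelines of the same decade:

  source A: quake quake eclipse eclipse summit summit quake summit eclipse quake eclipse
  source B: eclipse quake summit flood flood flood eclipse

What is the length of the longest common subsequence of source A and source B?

4

Match eclipse at source A[4]=source B[1]; then quake at source A[7]=source B[2]; then summit at source A[8]=source B[3]; then eclipse at source A[11]=source B[7] — 4 events in the same relative order in both. Since dp[11][7] = 4, nothing longer is possible.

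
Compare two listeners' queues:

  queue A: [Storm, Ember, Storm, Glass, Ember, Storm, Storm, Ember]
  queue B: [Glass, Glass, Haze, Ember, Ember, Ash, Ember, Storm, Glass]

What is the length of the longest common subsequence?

3

Taking Ember [2,7]; then Storm [3,8]; then Glass [4,9] gives a common subsequence of length 3. Since dp[8][9] = 3, nothing longer is possible.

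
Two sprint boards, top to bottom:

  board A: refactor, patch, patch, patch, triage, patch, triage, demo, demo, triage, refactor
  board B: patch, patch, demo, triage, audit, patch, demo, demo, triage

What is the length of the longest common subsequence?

7

Pick patch (board A #2, board B #1) → patch (board A #3, board B #2) → triage (board A #5, board B #4) → patch (board A #6, board B #6) → demo (board A #8, board B #7) → demo (board A #9, board B #8) → triage (board A #10, board B #9); all 7 tasks appear in both, in order. The LCS DP gives dp[11][9] = 7, so this is optimal.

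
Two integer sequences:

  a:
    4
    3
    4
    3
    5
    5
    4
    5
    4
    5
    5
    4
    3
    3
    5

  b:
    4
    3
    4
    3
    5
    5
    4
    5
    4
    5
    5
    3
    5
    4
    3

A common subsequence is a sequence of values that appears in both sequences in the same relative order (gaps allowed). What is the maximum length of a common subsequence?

13

Match 4 at a[1]=b[1], 3 at a[2]=b[2], 4 at a[3]=b[3], 3 at a[4]=b[4], 5 at a[5]=b[5], 5 at a[6]=b[6], 4 at a[7]=b[7], 5 at a[8]=b[8], 4 at a[9]=b[9], 5 at a[10]=b[11], 5 at a[11]=b[13], 4 at a[12]=b[14], 3 at a[14]=b[15] — 13 values in the same relative order in both, and the DP table's final entry dp[15][15] is also 13, so no common subsequence is longer.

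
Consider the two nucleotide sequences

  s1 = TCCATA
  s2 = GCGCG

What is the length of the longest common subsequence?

2

One common subsequence of length 2: C at s1[2]=s2[2] → C at s1[3]=s2[4]. The LCS DP gives dp[6][5] = 2, so this is optimal.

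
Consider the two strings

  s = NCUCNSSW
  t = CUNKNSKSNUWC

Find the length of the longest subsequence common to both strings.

6

One common subsequence of length 6: C at s[2]=t[1], then U at s[3]=t[2], then N at s[5]=t[5], then S at s[6]=t[6], then S at s[7]=t[8], then W at s[8]=t[11]. The LCS DP gives dp[8][12] = 6, so this is optimal.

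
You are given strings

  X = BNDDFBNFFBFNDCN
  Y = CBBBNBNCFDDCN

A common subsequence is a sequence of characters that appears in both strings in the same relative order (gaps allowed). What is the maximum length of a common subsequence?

8

Pick B (X #1, Y #4), then N (X #2, Y #5), then B (X #6, Y #6), then N (X #7, Y #7), then F (X #8, Y #9), then D (X #13, Y #11), then C (X #14, Y #12), then N (X #15, Y #13); all 8 characters appear in both, in order. The LCS DP gives dp[15][13] = 8, so this is optimal.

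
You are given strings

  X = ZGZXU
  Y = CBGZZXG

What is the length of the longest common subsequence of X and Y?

3

Let dp[i][j] be the LCS length of the first i characters of X and the first j characters of Y. dp[i][j] = dp[i-1][j-1]+1 when the i-th and j-th characters match, else max(dp[i-1][j], dp[i][j-1]).
    ·  C  B  G  Z  Z  X  G
 ·  0  0  0  0  0  0  0  0
 Z  0  0  0  0  1  1  1  1
 G  0  0  0  1  1  1  1  2
 Z  0  0  0  1  2  2  2  2
 X  0  0  0  1  2  2  3  3
 U  0  0  0  1  2  2  3  3
dp[5][7] = 3. One LCS (by backtracking along matches): ZZX.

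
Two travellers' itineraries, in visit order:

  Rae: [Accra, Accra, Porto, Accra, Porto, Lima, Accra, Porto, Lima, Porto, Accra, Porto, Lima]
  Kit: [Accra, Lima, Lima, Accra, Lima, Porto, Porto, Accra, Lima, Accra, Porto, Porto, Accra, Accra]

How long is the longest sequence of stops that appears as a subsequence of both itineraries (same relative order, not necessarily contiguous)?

9

Match Accra at Rae[1]=Kit[1] → Accra at Rae[2]=Kit[4] → Porto at Rae[3]=Kit[7] → Accra at Rae[4]=Kit[8] → Lima at Rae[6]=Kit[9] → Accra at Rae[7]=Kit[10] → Porto at Rae[8]=Kit[11] → Porto at Rae[10]=Kit[12] → Accra at Rae[11]=Kit[14] — 9 stops in the same relative order in both. The LCS DP gives dp[13][14] = 9, so this is optimal.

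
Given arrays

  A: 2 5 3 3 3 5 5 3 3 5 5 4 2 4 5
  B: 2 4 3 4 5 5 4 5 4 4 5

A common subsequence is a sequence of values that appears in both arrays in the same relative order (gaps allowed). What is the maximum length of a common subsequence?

8

Pick 2 (A #1, B #1), 3 (A #3, B #3), 5 (A #6, B #5), 5 (A #7, B #6), 5 (A #11, B #8), 4 (A #12, B #9), 4 (A #14, B #10), 5 (A #15, B #11); all 8 values appear in both, in order, and the DP table's final entry dp[15][11] is also 8, so no common subsequence is longer.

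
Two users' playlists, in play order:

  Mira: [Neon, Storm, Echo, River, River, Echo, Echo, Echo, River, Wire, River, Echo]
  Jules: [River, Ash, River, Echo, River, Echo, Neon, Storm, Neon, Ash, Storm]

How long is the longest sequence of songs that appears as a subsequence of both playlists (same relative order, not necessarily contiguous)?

5

Pick River at Mira[4]=Jules[1] → River at Mira[5]=Jules[3] → Echo at Mira[8]=Jules[4] → River at Mira[11]=Jules[5] → Echo at Mira[12]=Jules[6]; all 5 songs appear in both, in order. The LCS DP gives dp[12][11] = 5, so this is optimal.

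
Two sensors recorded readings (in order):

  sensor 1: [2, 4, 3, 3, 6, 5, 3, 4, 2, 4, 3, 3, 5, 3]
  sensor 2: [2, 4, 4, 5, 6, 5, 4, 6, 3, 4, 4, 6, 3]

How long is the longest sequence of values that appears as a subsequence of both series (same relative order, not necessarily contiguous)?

Match 2 [1,1], then 4 [2,3], then 6 [5,5], then 5 [6,6], then 3 [7,9], then 4 [8,10], then 4 [10,11], then 3 [14,13] — 8 values in the same relative order in both. The LCS DP gives dp[14][13] = 8, so this is optimal.

8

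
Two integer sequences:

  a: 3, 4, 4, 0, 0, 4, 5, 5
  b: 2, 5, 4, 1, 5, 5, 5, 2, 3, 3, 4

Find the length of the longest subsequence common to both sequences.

3

Let dp[i][j] be the LCS length of the first i values of a and the first j values of b. dp[i][j] = dp[i-1][j-1]+1 when the i-th and j-th values match, else max(dp[i-1][j], dp[i][j-1]).
    ·  2  5  4  1  5  5  5  2  3  3  4
 ·  0  0  0  0  0  0  0  0  0  0  0  0
 3  0  0  0  0  0  0  0  0  0  1  1  1
 4  0  0  0  1  1  1  1  1  1  1  1  2
 4  0  0  0  1  1  1  1  1  1  1  1  2
 0  0  0  0  1  1  1  1  1  1  1  1  2
 0  0  0  0  1  1  1  1  1  1  1  1  2
 4  0  0  0  1  1  1  1  1  1  1  1  2
 5  0  0  1  1  1  2  2  2  2  2  2  2
 5  0  0  1  1  1  2  3  3  3  3  3  3
dp[8][11] = 3. One LCS (by backtracking along matches): 4, 5, 5.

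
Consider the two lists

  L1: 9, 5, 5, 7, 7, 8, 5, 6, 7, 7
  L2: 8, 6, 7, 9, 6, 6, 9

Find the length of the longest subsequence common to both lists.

3

Taking 8 at L1[6]=L2[1], 6 at L1[8]=L2[2], 7 at L1[9]=L2[3] gives a common subsequence of length 3, and the DP table's final entry dp[10][7] is also 3, so no common subsequence is longer.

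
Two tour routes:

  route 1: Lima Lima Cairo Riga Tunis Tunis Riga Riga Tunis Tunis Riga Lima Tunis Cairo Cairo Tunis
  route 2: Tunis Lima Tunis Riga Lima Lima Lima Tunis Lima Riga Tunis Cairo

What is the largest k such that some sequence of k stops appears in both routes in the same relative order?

Pick Lima [2,2], Tunis [6,3], Riga [7,4], Tunis [9,8], Riga [11,10], Tunis [13,11], Cairo [15,12]; all 7 stops appear in both, in order, and the DP table's final entry dp[16][12] is also 7, so no common subsequence is longer.

7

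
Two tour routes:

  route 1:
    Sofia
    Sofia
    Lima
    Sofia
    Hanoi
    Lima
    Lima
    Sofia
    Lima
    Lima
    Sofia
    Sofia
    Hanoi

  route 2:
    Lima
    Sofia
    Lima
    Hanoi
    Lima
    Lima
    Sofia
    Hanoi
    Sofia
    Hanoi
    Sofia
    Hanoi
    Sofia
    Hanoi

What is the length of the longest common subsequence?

One common subsequence of length 9: Sofia (route 1 #2, route 2 #2), Lima (route 1 #3, route 2 #3), Hanoi (route 1 #5, route 2 #4), Lima (route 1 #6, route 2 #5), Lima (route 1 #7, route 2 #6), Sofia (route 1 #8, route 2 #9), Sofia (route 1 #11, route 2 #11), Sofia (route 1 #12, route 2 #13), Hanoi (route 1 #13, route 2 #14). dp[13][14] = 9 confirms this is the maximum.

9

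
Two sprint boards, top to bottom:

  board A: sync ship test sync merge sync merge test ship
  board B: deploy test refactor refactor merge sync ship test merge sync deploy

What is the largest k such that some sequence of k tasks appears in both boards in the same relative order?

Taking sync at board A[1]=board B[6]; then ship at board A[2]=board B[7]; then test at board A[3]=board B[8]; then merge at board A[5]=board B[9]; then sync at board A[6]=board B[10] gives a common subsequence of length 5. dp[9][11] = 5 confirms this is the maximum.

5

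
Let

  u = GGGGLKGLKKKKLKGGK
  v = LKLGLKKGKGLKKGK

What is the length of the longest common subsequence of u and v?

11

Taking L (u #5, v #1); then K (u #6, v #2); then G (u #7, v #4); then L (u #8, v #5); then K (u #9, v #6); then K (u #10, v #7); then K (u #11, v #9); then K (u #12, v #12); then K (u #14, v #13); then G (u #16, v #14); then K (u #17, v #15) gives a common subsequence of length 11. Since dp[17][15] = 11, nothing longer is possible.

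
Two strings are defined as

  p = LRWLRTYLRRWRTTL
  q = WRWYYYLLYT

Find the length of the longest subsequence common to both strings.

Let dp[i][j] be the LCS length of the first i characters of p and the first j characters of q. dp[i][j] = dp[i-1][j-1]+1 when the i-th and j-th characters match, else max(dp[i-1][j], dp[i][j-1]).
    ·  W  R  W  Y  Y  Y  L  L  Y  T
 ·  0  0  0  0  0  0  0  0  0  0  0
 L  0  0  0  0  0  0  0  1  1  1  1
 R  0  0  1  1  1  1  1  1  1  1  1
 W  0  1  1  2  2  2  2  2  2  2  2
 L  0  1  1  2  2  2  2  3  3  3  3
 R  0  1  2  2  2  2  2  3  3  3  3
 T  0  1  2  2  2  2  2  3  3  3  4
 Y  0  1  2  2  3  3  3  3  3  4  4
 L  0  1  2  2  3  3  3  4  4  4  4
 R  0  1  2  2  3  3  3  4  4  4  4
 R  0  1  2  2  3  3  3  4  4  4  4
 W  0  1  2  3  3  3  3  4  4  4  4
 R  0  1  2  3  3  3  3  4  4  4  4
 T  0  1  2  3  3  3  3  4  4  4  5
 T  0  1  2  3  3  3  3  4  4  4  5
 L  0  1  2  3  3  3  3  4  5  5  5
dp[15][10] = 5. One LCS (by backtracking along matches): RWLYT.

5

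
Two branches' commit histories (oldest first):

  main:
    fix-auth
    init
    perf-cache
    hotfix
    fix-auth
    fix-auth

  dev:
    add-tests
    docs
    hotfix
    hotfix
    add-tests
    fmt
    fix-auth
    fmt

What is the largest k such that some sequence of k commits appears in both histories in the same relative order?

2

Pick hotfix [4,4] → fix-auth [5,7]; all 2 commits appear in both, in order, and the DP table's final entry dp[6][8] is also 2, so no common subsequence is longer.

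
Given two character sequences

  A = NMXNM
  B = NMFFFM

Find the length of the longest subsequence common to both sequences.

Let dp[i][j] be the LCS length of the first i characters of A and the first j characters of B. dp[i][j] = dp[i-1][j-1]+1 when the i-th and j-th characters match, else max(dp[i-1][j], dp[i][j-1]).
    ·  N  M  F  F  F  M
 ·  0  0  0  0  0  0  0
 N  0  1  1  1  1  1  1
 M  0  1  2  2  2  2  2
 X  0  1  2  2  2  2  2
 N  0  1  2  2  2  2  2
 M  0  1  2  2  2  2  3
dp[5][6] = 3. One LCS (by backtracking along matches): NMM.

3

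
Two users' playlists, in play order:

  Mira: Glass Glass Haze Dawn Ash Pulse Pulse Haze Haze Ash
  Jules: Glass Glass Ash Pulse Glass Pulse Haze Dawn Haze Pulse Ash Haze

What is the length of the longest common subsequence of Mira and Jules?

8

Match Glass at Mira[1]=Jules[1]; then Glass at Mira[2]=Jules[2]; then Ash at Mira[5]=Jules[3]; then Pulse at Mira[6]=Jules[4]; then Pulse at Mira[7]=Jules[6]; then Haze at Mira[8]=Jules[7]; then Haze at Mira[9]=Jules[9]; then Ash at Mira[10]=Jules[11] — 8 songs in the same relative order in both. Since dp[10][12] = 8, nothing longer is possible.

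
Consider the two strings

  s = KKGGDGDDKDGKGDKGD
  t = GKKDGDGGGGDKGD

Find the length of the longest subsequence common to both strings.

One common subsequence of length 11: K [1,2] → K [2,3] → G [3,5] → G [4,7] → G [6,8] → G [11,9] → G [13,10] → D [14,11] → K [15,12] → G [16,13] → D [17,14]. dp[17][14] = 11 confirms this is the maximum.

11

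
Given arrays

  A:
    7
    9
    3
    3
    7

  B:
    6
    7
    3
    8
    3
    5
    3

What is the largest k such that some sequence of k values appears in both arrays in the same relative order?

One common subsequence of length 3: 7 [1,2], then 3 [3,5], then 3 [4,7], and the DP table's final entry dp[5][7] is also 3, so no common subsequence is longer.

3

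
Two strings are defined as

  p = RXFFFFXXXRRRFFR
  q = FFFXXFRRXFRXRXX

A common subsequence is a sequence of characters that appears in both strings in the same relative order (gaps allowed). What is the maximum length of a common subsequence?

Taking F [4,1], then F [5,2], then F [6,3], then X [7,4], then X [8,5], then R [10,7], then R [11,8], then R [12,11], then R [15,13] gives a common subsequence of length 9. The LCS DP gives dp[15][15] = 9, so this is optimal.

9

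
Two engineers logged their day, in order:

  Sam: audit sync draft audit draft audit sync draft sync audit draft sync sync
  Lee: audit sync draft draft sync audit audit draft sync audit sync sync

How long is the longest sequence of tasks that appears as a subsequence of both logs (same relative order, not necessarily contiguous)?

Taking audit at Sam[1]=Lee[1] → sync at Sam[2]=Lee[2] → draft at Sam[3]=Lee[4] → audit at Sam[4]=Lee[6] → audit at Sam[6]=Lee[7] → draft at Sam[8]=Lee[8] → sync at Sam[9]=Lee[9] → audit at Sam[10]=Lee[10] → sync at Sam[12]=Lee[11] → sync at Sam[13]=Lee[12] gives a common subsequence of length 10. Since dp[13][12] = 10, nothing longer is possible.

10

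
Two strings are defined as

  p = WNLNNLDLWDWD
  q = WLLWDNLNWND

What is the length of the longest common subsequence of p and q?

Let dp[i][j] be the LCS length of the first i characters of p and the first j characters of q. dp[i][j] = dp[i-1][j-1]+1 when the i-th and j-th characters match, else max(dp[i-1][j], dp[i][j-1]).
    ·  W  L  L  W  D  N  L  N  W  N  D
 ·  0  0  0  0  0  0  0  0  0  0  0  0
 W  0  1  1  1  1  1  1  1  1  1  1  1
 N  0  1  1  1  1  1  2  2  2  2  2  2
 L  0  1  2  2  2  2  2  3  3  3  3  3
 N  0  1  2  2  2  2  3  3  4  4  4  4
 N  0  1  2  2  2  2  3  3  4  4  5  5
 L  0  1  2  3  3  3  3  4  4  4  5  5
 D  0  1  2  3  3  4  4  4  4  4  5  6
 L  0  1  2  3  3  4  4  5  5  5  5  6
 W  0  1  2  3  4  4  4  5  5  6  6  6
 D  0  1  2  3  4  5  5  5  5  6  6  7
 W  0  1  2  3  4  5  5  5  5  6  6  7
 D  0  1  2  3  4  5  5  5  5  6  6  7
dp[12][11] = 7. One LCS (by backtracking along matches): WLLDLWD.

7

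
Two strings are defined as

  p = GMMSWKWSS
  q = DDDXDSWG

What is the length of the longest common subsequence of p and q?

One common subsequence of length 2: S at p[4]=q[6] → W at p[5]=q[7]. The LCS DP gives dp[9][8] = 2, so this is optimal.

2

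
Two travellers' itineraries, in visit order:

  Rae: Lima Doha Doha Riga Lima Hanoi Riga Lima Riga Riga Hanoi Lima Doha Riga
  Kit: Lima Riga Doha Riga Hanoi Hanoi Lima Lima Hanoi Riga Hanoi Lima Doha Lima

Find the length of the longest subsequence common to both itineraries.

One common subsequence of length 9: Lima [1,1]; then Doha [3,3]; then Riga [4,4]; then Lima [5,8]; then Hanoi [6,9]; then Riga [10,10]; then Hanoi [11,11]; then Lima [12,12]; then Doha [13,13], and the DP table's final entry dp[14][14] is also 9, so no common subsequence is longer.

9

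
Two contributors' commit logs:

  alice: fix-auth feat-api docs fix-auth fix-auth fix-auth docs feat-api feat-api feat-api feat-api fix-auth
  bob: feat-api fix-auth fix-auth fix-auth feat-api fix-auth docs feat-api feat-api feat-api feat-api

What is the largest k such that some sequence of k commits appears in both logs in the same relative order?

9

Pick fix-auth (alice #1, bob #2), then fix-auth (alice #4, bob #3), then fix-auth (alice #5, bob #4), then fix-auth (alice #6, bob #6), then docs (alice #7, bob #7), then feat-api (alice #8, bob #8), then feat-api (alice #9, bob #9), then feat-api (alice #10, bob #10), then feat-api (alice #11, bob #11); all 9 commits appear in both, in order, and the DP table's final entry dp[12][11] is also 9, so no common subsequence is longer.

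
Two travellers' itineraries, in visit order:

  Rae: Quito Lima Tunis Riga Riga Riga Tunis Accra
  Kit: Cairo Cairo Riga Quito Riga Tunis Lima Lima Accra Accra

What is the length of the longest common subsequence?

One common subsequence of length 4: Quito (Rae #1, Kit #4); then Riga (Rae #6, Kit #5); then Tunis (Rae #7, Kit #6); then Accra (Rae #8, Kit #10). dp[8][10] = 4 confirms this is the maximum.

4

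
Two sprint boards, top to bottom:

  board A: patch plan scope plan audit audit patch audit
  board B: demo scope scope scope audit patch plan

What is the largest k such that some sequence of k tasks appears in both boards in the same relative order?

3

Match scope (board A #3, board B #4); then audit (board A #6, board B #5); then patch (board A #7, board B #6) — 3 tasks in the same relative order in both. The LCS DP gives dp[8][7] = 3, so this is optimal.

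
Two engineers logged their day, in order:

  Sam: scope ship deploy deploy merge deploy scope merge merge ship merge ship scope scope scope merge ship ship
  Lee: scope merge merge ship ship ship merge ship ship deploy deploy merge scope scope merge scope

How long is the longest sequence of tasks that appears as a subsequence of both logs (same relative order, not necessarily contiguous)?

9

Taking scope [1,1], then merge [5,2], then merge [8,3], then merge [9,7], then ship [10,9], then merge [11,12], then scope [13,13], then scope [14,14], then scope [15,16] gives a common subsequence of length 9, and the DP table's final entry dp[18][16] is also 9, so no common subsequence is longer.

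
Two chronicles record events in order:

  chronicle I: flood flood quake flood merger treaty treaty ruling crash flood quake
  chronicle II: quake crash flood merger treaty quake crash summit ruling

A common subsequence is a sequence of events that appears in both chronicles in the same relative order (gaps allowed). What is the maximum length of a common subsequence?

One common subsequence of length 5: quake at chronicle I[3]=chronicle II[1], then flood at chronicle I[4]=chronicle II[3], then merger at chronicle I[5]=chronicle II[4], then treaty at chronicle I[6]=chronicle II[5], then ruling at chronicle I[8]=chronicle II[9]. dp[11][9] = 5 confirms this is the maximum.

5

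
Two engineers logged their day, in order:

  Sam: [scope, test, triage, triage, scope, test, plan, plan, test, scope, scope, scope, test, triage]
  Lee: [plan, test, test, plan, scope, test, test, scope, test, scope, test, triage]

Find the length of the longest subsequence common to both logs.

8

Taking test (Sam #2, Lee #3); then scope (Sam #5, Lee #5); then test (Sam #6, Lee #6); then test (Sam #9, Lee #7); then scope (Sam #10, Lee #8); then scope (Sam #12, Lee #10); then test (Sam #13, Lee #11); then triage (Sam #14, Lee #12) gives a common subsequence of length 8. dp[14][12] = 8 confirms this is the maximum.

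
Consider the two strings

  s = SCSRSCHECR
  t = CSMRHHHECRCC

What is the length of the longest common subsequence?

Let dp[i][j] be the LCS length of the first i characters of s and the first j characters of t. dp[i][j] = dp[i-1][j-1]+1 when the i-th and j-th characters match, else max(dp[i-1][j], dp[i][j-1]).
    ·  C  S  M  R  H  H  H  E  C  R  C  C
 ·  0  0  0  0  0  0  0  0  0  0  0  0  0
 S  0  0  1  1  1  1  1  1  1  1  1  1  1
 C  0  1  1  1  1  1  1  1  1  2  2  2  2
 S  0  1  2  2  2  2  2  2  2  2  2  2  2
 R  0  1  2  2  3  3  3  3  3  3  3  3  3
 S  0  1  2  2  3  3  3  3  3  3  3  3  3
 C  0  1  2  2  3  3  3  3  3  4  4  4  4
 H  0  1  2  2  3  4  4  4  4  4  4  4  4
 E  0  1  2  2  3  4  4  4  5  5  5  5  5
 C  0  1  2  2  3  4  4  4  5  6  6  6  6
 R  0  1  2  2  3  4  4  4  5  6  7  7  7
dp[10][12] = 7. One LCS (by backtracking along matches): CSRHECR.

7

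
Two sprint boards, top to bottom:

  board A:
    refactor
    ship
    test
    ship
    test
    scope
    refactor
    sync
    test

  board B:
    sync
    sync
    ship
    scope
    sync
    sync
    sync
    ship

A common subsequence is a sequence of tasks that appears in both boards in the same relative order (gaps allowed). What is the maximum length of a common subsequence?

Match ship at board A[4]=board B[3]; then scope at board A[6]=board B[4]; then sync at board A[8]=board B[7] — 3 tasks in the same relative order in both. Since dp[9][8] = 3, nothing longer is possible.

3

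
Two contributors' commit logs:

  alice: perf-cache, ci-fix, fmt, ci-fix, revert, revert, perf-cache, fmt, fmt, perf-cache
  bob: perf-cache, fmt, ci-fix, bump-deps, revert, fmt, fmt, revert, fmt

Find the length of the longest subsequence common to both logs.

One common subsequence of length 6: perf-cache (alice #1, bob #1), fmt (alice #3, bob #2), ci-fix (alice #4, bob #3), revert (alice #5, bob #5), revert (alice #6, bob #8), fmt (alice #9, bob #9). The LCS DP gives dp[10][9] = 6, so this is optimal.

6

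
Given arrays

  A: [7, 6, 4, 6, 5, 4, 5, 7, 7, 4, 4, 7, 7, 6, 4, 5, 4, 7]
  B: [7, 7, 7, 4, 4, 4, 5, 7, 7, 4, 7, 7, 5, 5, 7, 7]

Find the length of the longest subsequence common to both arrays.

11

One common subsequence of length 11: 7 (A #1, B #3), 4 (A #3, B #5), 4 (A #6, B #6), 5 (A #7, B #7), 7 (A #8, B #8), 7 (A #9, B #9), 4 (A #11, B #10), 7 (A #12, B #11), 7 (A #13, B #12), 5 (A #16, B #14), 7 (A #18, B #16). Since dp[18][16] = 11, nothing longer is possible.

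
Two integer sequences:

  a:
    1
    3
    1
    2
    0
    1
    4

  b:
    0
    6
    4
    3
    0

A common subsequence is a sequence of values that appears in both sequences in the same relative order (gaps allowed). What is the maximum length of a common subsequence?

Pick 3 [2,4], 0 [5,5]; all 2 values appear in both, in order. Since dp[7][5] = 2, nothing longer is possible.

2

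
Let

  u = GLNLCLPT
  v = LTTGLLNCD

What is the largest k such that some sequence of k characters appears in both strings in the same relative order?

4

Let dp[i][j] be the LCS length of the first i characters of u and the first j characters of v. dp[i][j] = dp[i-1][j-1]+1 when the i-th and j-th characters match, else max(dp[i-1][j], dp[i][j-1]).
    ·  L  T  T  G  L  L  N  C  D
 ·  0  0  0  0  0  0  0  0  0  0
 G  0  0  0  0  1  1  1  1  1  1
 L  0  1  1  1  1  2  2  2  2  2
 N  0  1  1  1  1  2  2  3  3  3
 L  0  1  1  1  1  2  3  3  3  3
 C  0  1  1  1  1  2  3  3  4  4
 L  0  1  1  1  1  2  3  3  4  4
 P  0  1  1  1  1  2  3  3  4  4
 T  0  1  2  2  2  2  3  3  4  4
dp[8][9] = 4. One LCS (by backtracking along matches): GLNC.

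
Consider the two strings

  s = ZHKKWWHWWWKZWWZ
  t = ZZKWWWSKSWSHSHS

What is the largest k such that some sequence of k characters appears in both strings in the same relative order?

Match Z [1,2] → K [4,3] → W [5,4] → W [6,5] → W [8,6] → K [11,8] → W [13,10] — 7 characters in the same relative order in both, and the DP table's final entry dp[15][15] is also 7, so no common subsequence is longer.

7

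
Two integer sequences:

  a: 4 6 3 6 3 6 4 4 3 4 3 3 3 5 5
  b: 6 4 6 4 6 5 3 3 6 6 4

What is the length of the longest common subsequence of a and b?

One common subsequence of length 6: 4 (a #1, b #4), 6 (a #2, b #5), 3 (a #3, b #8), 6 (a #4, b #9), 6 (a #6, b #10), 4 (a #10, b #11). Since dp[15][11] = 6, nothing longer is possible.

6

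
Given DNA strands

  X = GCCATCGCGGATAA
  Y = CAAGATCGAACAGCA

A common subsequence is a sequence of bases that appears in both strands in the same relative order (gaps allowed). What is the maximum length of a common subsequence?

8

Pick G [1,4], then A [4,5], then T [5,6], then C [6,7], then G [7,8], then C [8,11], then G [9,13], then A [14,15]; all 8 bases appear in both, in order. Since dp[14][15] = 8, nothing longer is possible.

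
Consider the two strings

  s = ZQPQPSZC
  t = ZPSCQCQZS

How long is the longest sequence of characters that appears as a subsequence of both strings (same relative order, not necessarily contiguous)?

Let dp[i][j] be the LCS length of the first i characters of s and the first j characters of t. dp[i][j] = dp[i-1][j-1]+1 when the i-th and j-th characters match, else max(dp[i-1][j], dp[i][j-1]).
    ·  Z  P  S  C  Q  C  Q  Z  S
 ·  0  0  0  0  0  0  0  0  0  0
 Z  0  1  1  1  1  1  1  1  1  1
 Q  0  1  1  1  1  2  2  2  2  2
 P  0  1  2  2  2  2  2  2  2  2
 Q  0  1  2  2  2  3  3  3  3  3
 P  0  1  2  2  2  3  3  3  3  3
 S  0  1  2  3  3  3  3  3  3  4
 Z  0  1  2  3  3  3  3  3  4  4
 C  0  1  2  3  4  4  4  4  4  4
dp[8][9] = 4. One LCS (by backtracking along matches): ZQQS.

4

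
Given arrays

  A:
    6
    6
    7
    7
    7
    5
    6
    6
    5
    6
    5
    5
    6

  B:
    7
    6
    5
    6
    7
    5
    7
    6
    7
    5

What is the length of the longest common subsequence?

6

Let dp[i][j] be the LCS length of the first i values of A and the first j values of B. dp[i][j] = dp[i-1][j-1]+1 when the i-th and j-th values match, else max(dp[i-1][j], dp[i][j-1]).
    ·  7  6  5  6  7  5  7  6  7  5
 ·  0  0  0  0  0  0  0  0  0  0  0
 6  0  0  1  1  1  1  1  1  1  1  1
 6  0  0  1  1  2  2  2  2  2  2  2
 7  0  1  1  1  2  3  3  3  3  3  3
 7  0  1  1  1  2  3  3  4  4  4  4
 7  0  1  1  1  2  3  3  4  4  5  5
 5  0  1  1  2  2  3  4  4  4  5  6
 6  0  1  2  2  3  3  4  4  5  5  6
 6  0  1  2  2  3  3  4  4  5  5  6
 5  0  1  2  3  3  3  4  4  5  5  6
 6  0  1  2  3  4  4  4  4  5  5  6
 5  0  1  2  3  4  4  5  5  5  5  6
 5  0  1  2  3  4  4  5  5  5  5  6
 6  0  1  2  3  4  4  5  5  6  6  6
dp[13][10] = 6. One LCS (by backtracking along matches): 6, 6, 7, 7, 7, 5.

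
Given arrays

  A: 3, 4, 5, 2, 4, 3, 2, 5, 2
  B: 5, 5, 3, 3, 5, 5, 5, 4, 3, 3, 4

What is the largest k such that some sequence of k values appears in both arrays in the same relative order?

One common subsequence of length 4: 3 [1,4] → 5 [3,7] → 4 [5,8] → 3 [6,10]. dp[9][11] = 4 confirms this is the maximum.

4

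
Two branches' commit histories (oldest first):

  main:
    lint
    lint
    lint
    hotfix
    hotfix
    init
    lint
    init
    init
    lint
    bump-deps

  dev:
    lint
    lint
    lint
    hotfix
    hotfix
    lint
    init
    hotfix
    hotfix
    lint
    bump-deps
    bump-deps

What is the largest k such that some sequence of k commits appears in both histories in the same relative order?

Pick lint at main[1]=dev[1], then lint at main[2]=dev[2], then lint at main[3]=dev[3], then hotfix at main[4]=dev[4], then hotfix at main[5]=dev[5], then lint at main[7]=dev[6], then init at main[8]=dev[7], then lint at main[10]=dev[10], then bump-deps at main[11]=dev[12]; all 9 commits appear in both, in order. Since dp[11][12] = 9, nothing longer is possible.

9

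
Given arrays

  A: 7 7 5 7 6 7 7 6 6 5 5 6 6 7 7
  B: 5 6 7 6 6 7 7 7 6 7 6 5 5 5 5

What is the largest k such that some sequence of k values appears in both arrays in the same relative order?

Pick 5 at A[3]=B[1], 7 at A[4]=B[3], 6 at A[5]=B[5], 7 at A[6]=B[7], 7 at A[7]=B[8], 6 at A[8]=B[9], 6 at A[9]=B[11], 5 at A[10]=B[14], 5 at A[11]=B[15]; all 9 values appear in both, in order. The LCS DP gives dp[15][15] = 9, so this is optimal.

9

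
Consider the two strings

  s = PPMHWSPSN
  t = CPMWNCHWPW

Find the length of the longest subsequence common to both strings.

Taking P at s[2]=t[2] → M at s[3]=t[3] → H at s[4]=t[7] → W at s[5]=t[8] → P at s[7]=t[9] gives a common subsequence of length 5. The LCS DP gives dp[9][10] = 5, so this is optimal.

5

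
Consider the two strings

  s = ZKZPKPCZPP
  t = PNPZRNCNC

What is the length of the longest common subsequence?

3

Let dp[i][j] be the LCS length of the first i characters of s and the first j characters of t. dp[i][j] = dp[i-1][j-1]+1 when the i-th and j-th characters match, else max(dp[i-1][j], dp[i][j-1]).
    ·  P  N  P  Z  R  N  C  N  C
 ·  0  0  0  0  0  0  0  0  0  0
 Z  0  0  0  0  1  1  1  1  1  1
 K  0  0  0  0  1  1  1  1  1  1
 Z  0  0  0  0  1  1  1  1  1  1
 P  0  1  1  1  1  1  1  1  1  1
 K  0  1  1  1  1  1  1  1  1  1
 P  0  1  1  2  2  2  2  2  2  2
 C  0  1  1  2  2  2  2  3  3  3
 Z  0  1  1  2  3  3  3  3  3  3
 P  0  1  1  2  3  3  3  3  3  3
 P  0  1  1  2  3  3  3  3  3  3
dp[10][9] = 3. One LCS (by backtracking along matches): PPC.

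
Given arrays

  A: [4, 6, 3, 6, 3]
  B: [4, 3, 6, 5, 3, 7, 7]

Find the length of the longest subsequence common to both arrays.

Pick 4 [1,1], then 3 [3,2], then 6 [4,3], then 3 [5,5]; all 4 values appear in both, in order. Since dp[5][7] = 4, nothing longer is possible.

4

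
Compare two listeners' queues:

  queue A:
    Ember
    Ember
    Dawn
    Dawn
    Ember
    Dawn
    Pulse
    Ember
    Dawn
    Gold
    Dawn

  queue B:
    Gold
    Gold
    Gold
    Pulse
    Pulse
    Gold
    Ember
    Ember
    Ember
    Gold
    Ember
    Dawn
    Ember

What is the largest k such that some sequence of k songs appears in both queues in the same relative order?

5

Pick Ember (queue A #1, queue B #8); then Ember (queue A #2, queue B #9); then Ember (queue A #5, queue B #11); then Dawn (queue A #6, queue B #12); then Ember (queue A #8, queue B #13); all 5 songs appear in both, in order. Since dp[11][13] = 5, nothing longer is possible.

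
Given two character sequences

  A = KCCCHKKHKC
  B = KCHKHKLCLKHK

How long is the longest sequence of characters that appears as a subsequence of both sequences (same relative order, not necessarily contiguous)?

One common subsequence of length 7: K at A[1]=B[1] → C at A[2]=B[2] → H at A[5]=B[5] → K at A[6]=B[6] → K at A[7]=B[10] → H at A[8]=B[11] → K at A[9]=B[12], and the DP table's final entry dp[10][12] is also 7, so no common subsequence is longer.

7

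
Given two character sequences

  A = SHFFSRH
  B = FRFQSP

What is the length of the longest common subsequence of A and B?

3

Let dp[i][j] be the LCS length of the first i characters of A and the first j characters of B. dp[i][j] = dp[i-1][j-1]+1 when the i-th and j-th characters match, else max(dp[i-1][j], dp[i][j-1]).
    ·  F  R  F  Q  S  P
 ·  0  0  0  0  0  0  0
 S  0  0  0  0  0  1  1
 H  0  0  0  0  0  1  1
 F  0  1  1  1  1  1  1
 F  0  1  1  2  2  2  2
 S  0  1  1  2  2  3  3
 R  0  1  2  2  2  3  3
 H  0  1  2  2  2  3  3
dp[7][6] = 3. One LCS (by backtracking along matches): FFS.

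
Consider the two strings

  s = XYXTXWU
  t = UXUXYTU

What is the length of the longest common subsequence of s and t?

4

One common subsequence of length 4: X at s[1]=t[4], Y at s[2]=t[5], T at s[4]=t[6], U at s[7]=t[7]. The LCS DP gives dp[7][7] = 4, so this is optimal.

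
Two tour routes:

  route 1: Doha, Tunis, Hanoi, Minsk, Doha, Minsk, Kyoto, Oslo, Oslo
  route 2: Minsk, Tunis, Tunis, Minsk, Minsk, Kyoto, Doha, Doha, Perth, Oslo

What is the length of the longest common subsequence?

5

Match Tunis [2,3], then Minsk [4,4], then Minsk [6,5], then Kyoto [7,6], then Oslo [9,10] — 5 stops in the same relative order in both. The LCS DP gives dp[9][10] = 5, so this is optimal.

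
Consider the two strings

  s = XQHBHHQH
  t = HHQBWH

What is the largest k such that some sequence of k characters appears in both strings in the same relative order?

Match H [5,1]; then H [6,2]; then Q [7,3]; then H [8,6] — 4 characters in the same relative order in both. Since dp[8][6] = 4, nothing longer is possible.

4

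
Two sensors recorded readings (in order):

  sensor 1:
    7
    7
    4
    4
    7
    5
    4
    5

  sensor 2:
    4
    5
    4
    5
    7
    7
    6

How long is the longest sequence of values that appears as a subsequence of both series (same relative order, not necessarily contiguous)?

Let dp[i][j] be the LCS length of the first i values of sensor 1 and the first j values of sensor 2. dp[i][j] = dp[i-1][j-1]+1 when the i-th and j-th values match, else max(dp[i-1][j], dp[i][j-1]).
    ·  4  5  4  5  7  7  6
 ·  0  0  0  0  0  0  0  0
 7  0  0  0  0  0  1  1  1
 7  0  0  0  0  0  1  2  2
 4  0  1  1  1  1  1  2  2
 4  0  1  1  2  2  2  2  2
 7  0  1  1  2  2  3  3  3
 5  0  1  2  2  3  3  3  3
 4  0  1  2  3  3  3  3  3
 5  0  1  2  3  4  4  4  4
dp[8][7] = 4. One LCS (by backtracking along matches): 4, 5, 4, 5.

4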